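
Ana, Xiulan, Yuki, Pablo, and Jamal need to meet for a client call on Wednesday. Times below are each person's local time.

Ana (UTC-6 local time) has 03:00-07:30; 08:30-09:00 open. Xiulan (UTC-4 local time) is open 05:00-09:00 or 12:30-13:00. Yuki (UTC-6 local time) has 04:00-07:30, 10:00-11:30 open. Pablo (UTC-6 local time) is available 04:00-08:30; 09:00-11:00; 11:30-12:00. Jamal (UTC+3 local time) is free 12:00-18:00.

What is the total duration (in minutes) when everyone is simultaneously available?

Ana in UTC: 09:00-13:30, 14:30-15:00 (add 6h to convert from UTC-6).
Xiulan in UTC: 09:00-13:00, 16:30-17:00 (add 4h to convert from UTC-4).
Yuki in UTC: 10:00-13:30, 16:00-17:30 (add 6h to convert from UTC-6).
Pablo in UTC: 10:00-14:30, 15:00-17:00, 17:30-18:00 (add 6h to convert from UTC-6).
Jamal in UTC: 09:00-15:00 (subtract 3h to convert from UTC+3).
Ana ∩ Xiulan: 09:00-13:00.
Ana ∩ Xiulan ∩ Yuki: 10:00-13:00.
Ana ∩ Xiulan ∩ Yuki ∩ Pablo: 10:00-13:00.
Ana ∩ Xiulan ∩ Yuki ∩ Pablo ∩ Jamal: 10:00-13:00.
That's a single block of 180 minutes.

180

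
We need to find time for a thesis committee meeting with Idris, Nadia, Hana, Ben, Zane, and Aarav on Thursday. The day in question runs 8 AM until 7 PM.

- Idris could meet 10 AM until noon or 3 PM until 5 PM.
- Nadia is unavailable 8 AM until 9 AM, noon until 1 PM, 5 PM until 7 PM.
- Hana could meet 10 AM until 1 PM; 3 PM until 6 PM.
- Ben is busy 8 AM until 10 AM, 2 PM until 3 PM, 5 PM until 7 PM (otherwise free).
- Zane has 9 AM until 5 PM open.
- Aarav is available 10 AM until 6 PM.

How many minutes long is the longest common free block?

Idris free: 10:00-12:00, 15:00-17:00.
Nadia free: 09:00-12:00, 13:00-17:00 (invert busy blocks within the working day).
Hana free: 10:00-13:00, 15:00-18:00.
Ben free: 10:00-14:00, 15:00-17:00 (invert busy blocks within the working day).
Zane free: 09:00-17:00.
Aarav free: 10:00-18:00.
Idris ∩ Nadia: 10:00-12:00, 15:00-17:00.
Idris ∩ Nadia ∩ Hana: 10:00-12:00, 15:00-17:00.
Idris ∩ Nadia ∩ Hana ∩ Ben: 10:00-12:00, 15:00-17:00.
Idris ∩ Nadia ∩ Hana ∩ Ben ∩ Zane: 10:00-12:00, 15:00-17:00.
Idris ∩ Nadia ∩ Hana ∩ Ben ∩ Zane ∩ Aarav: 10:00-12:00, 15:00-17:00.
The longest is 10:00-12:00 at 120 minutes.

120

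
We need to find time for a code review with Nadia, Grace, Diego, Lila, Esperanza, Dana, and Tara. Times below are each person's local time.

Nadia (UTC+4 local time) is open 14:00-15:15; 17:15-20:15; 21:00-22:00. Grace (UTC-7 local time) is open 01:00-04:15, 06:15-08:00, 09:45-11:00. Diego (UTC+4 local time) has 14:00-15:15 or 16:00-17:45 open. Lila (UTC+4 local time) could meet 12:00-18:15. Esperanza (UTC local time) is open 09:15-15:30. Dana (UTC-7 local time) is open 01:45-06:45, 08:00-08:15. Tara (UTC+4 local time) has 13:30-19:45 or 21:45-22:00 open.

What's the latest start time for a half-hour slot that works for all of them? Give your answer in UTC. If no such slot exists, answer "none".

Nadia in UTC: 10:00-11:15, 13:15-16:15, 17:00-18:00 (subtract 4h to convert from UTC+4).
Grace in UTC: 08:00-11:15, 13:15-15:00, 16:45-18:00 (add 7h to convert from UTC-7).
Diego in UTC: 10:00-11:15, 12:00-13:45 (subtract 4h to convert from UTC+4).
Lila in UTC: 08:00-14:15 (subtract 4h to convert from UTC+4).
Esperanza in UTC: 09:15-15:30.
Dana in UTC: 08:45-13:45, 15:00-15:15 (add 7h to convert from UTC-7).
Tara in UTC: 09:30-15:45, 17:45-18:00 (subtract 4h to convert from UTC+4).
Nadia ∩ Grace: 10:00-11:15, 13:15-15:00, 17:00-18:00.
Nadia ∩ Grace ∩ Diego: 10:00-11:15, 13:15-13:45.
Nadia ∩ Grace ∩ Diego ∩ Lila: 10:00-11:15, 13:15-13:45.
Nadia ∩ Grace ∩ Diego ∩ Lila ∩ Esperanza: 10:00-11:15, 13:15-13:45.
Nadia ∩ Grace ∩ Diego ∩ Lila ∩ Esperanza ∩ Dana: 10:00-11:15, 13:15-13:45.
Nadia ∩ Grace ∩ Diego ∩ Lila ∩ Esperanza ∩ Dana ∩ Tara: 10:00-11:15, 13:15-13:45.
The last common window of at least 30 minutes is 13:15-13:45; a 30-minute meeting can start as late as 13:15 and still end by 13:45.

13:15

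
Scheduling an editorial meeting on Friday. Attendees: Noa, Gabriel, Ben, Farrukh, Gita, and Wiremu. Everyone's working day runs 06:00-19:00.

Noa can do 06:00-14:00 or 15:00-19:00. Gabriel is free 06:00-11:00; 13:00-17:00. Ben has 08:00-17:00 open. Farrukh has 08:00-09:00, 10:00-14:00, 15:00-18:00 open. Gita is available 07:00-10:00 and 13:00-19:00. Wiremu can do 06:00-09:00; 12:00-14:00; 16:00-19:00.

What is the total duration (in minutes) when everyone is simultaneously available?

Noa ∩ Gabriel: 06:00-11:00, 13:00-14:00, 15:00-17:00.
Noa ∩ Gabriel ∩ Ben: 08:00-11:00, 13:00-14:00, 15:00-17:00.
Noa ∩ Gabriel ∩ Ben ∩ Farrukh: 08:00-09:00, 10:00-11:00, 13:00-14:00, 15:00-17:00.
Noa ∩ Gabriel ∩ Ben ∩ Farrukh ∩ Gita: 08:00-09:00, 13:00-14:00, 15:00-17:00.
Noa ∩ Gabriel ∩ Ben ∩ Farrukh ∩ Gita ∩ Wiremu: 08:00-09:00, 13:00-14:00, 16:00-17:00.
So the common availability across everyone is 08:00-09:00, 13:00-14:00, 16:00-17:00.
Summing the common windows: 60 + 60 + 60 = 180 minutes.

180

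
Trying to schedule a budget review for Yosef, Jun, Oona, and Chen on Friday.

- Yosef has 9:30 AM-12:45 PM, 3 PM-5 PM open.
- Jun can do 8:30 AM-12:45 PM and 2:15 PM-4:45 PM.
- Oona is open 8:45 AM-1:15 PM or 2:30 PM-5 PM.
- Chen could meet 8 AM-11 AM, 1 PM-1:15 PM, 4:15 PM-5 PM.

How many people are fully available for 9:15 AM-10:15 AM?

Jun, Oona, and Chen can make the full 09:15-10:15 slot — that's 3.

3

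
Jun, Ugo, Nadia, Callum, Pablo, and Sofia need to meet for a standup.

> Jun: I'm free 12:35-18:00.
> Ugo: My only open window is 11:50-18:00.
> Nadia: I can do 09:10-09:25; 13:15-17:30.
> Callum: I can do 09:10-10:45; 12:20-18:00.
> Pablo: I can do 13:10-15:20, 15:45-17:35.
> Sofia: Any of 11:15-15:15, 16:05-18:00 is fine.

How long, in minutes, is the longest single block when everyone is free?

Jun ∩ Ugo: 12:35-18:00.
Jun ∩ Ugo ∩ Nadia: 13:15-17:30.
Jun ∩ Ugo ∩ Nadia ∩ Callum: 13:15-17:30.
Jun ∩ Ugo ∩ Nadia ∩ Callum ∩ Pablo: 13:15-15:20, 15:45-17:30.
Jun ∩ Ugo ∩ Nadia ∩ Callum ∩ Pablo ∩ Sofia: 13:15-15:15, 16:05-17:30.
The longest is 13:15-15:15 at 120 minutes.

120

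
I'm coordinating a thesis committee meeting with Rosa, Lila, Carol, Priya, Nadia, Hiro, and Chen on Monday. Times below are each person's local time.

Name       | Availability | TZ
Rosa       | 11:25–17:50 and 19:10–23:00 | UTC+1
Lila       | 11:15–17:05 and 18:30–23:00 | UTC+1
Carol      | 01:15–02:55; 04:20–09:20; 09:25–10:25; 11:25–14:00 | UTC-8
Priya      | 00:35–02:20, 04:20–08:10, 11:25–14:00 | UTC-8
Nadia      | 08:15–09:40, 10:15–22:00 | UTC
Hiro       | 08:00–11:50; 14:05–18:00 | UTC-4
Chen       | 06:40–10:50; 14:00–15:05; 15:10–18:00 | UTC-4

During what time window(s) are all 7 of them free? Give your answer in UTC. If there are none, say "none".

Rosa in UTC: 10:25-16:50, 18:10-22:00 (subtract 1h to convert from UTC+1).
Lila in UTC: 10:15-16:05, 17:30-22:00 (subtract 1h to convert from UTC+1).
Carol in UTC: 09:15-10:55, 12:20-17:20, 17:25-18:25, 19:25-22:00 (add 8h to convert from UTC-8).
Priya in UTC: 08:35-10:20, 12:20-16:10, 19:25-22:00 (add 8h to convert from UTC-8).
Nadia in UTC: 08:15-09:40, 10:15-22:00.
Hiro in UTC: 12:00-15:50, 18:05-22:00 (add 4h to convert from UTC-4).
Chen in UTC: 10:40-14:50, 18:00-19:05, 19:10-22:00 (add 4h to convert from UTC-4).
Rosa ∩ Lila: 10:25-16:05, 18:10-22:00.
Rosa ∩ Lila ∩ Carol: 10:25-10:55, 12:20-16:05, 18:10-18:25, 19:25-22:00.
Rosa ∩ Lila ∩ Carol ∩ Priya: 12:20-16:05, 19:25-22:00.
Rosa ∩ Lila ∩ Carol ∩ Priya ∩ Nadia: 12:20-16:05, 19:25-22:00.
Rosa ∩ Lila ∩ Carol ∩ Priya ∩ Nadia ∩ Hiro: 12:20-15:50, 19:25-22:00.
Rosa ∩ Lila ∩ Carol ∩ Priya ∩ Nadia ∩ Hiro ∩ Chen: 12:20-14:50, 19:25-22:00.

12:20-14:50, 19:25-22:00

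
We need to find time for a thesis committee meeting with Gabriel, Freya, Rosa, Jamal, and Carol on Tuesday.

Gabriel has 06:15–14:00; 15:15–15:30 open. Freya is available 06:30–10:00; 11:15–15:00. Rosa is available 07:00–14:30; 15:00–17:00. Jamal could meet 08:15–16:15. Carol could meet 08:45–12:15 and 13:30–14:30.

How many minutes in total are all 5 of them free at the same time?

165

Gabriel ∩ Freya: 06:30-10:00, 11:15-14:00.
Gabriel ∩ Freya ∩ Rosa: 07:00-10:00, 11:15-14:00.
Gabriel ∩ Freya ∩ Rosa ∩ Jamal: 08:15-10:00, 11:15-14:00.
Gabriel ∩ Freya ∩ Rosa ∩ Jamal ∩ Carol: 08:45-10:00, 11:15-12:15, 13:30-14:00.
Summing the common windows: 75 + 60 + 30 = 165 minutes.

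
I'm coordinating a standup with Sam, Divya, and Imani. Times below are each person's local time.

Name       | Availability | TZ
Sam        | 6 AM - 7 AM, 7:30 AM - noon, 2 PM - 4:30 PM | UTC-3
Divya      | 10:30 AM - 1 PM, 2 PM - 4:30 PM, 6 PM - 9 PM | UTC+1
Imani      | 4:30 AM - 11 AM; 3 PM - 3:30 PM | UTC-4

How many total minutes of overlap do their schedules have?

270

Sam in UTC: 09:00-10:00, 10:30-15:00, 17:00-19:30 (add 3h to convert from UTC-3).
Divya in UTC: 09:30-12:00, 13:00-15:30, 17:00-20:00 (subtract 1h to convert from UTC+1).
Imani in UTC: 08:30-15:00, 19:00-19:30 (add 4h to convert from UTC-4).
Sam ∩ Divya: 09:30-10:00, 10:30-12:00, 13:00-15:00, 17:00-19:30.
Sam ∩ Divya ∩ Imani: 09:30-10:00, 10:30-12:00, 13:00-15:00, 19:00-19:30.
Summing the common windows: 30 + 90 + 120 + 30 = 270 minutes.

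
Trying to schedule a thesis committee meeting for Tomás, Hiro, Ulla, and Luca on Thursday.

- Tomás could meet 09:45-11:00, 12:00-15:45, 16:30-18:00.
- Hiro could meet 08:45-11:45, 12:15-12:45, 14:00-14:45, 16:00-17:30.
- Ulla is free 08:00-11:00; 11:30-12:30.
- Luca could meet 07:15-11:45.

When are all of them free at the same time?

Tomás ∩ Hiro: 09:45-11:00, 12:15-12:45, 14:00-14:45, 16:30-17:30.
Tomás ∩ Hiro ∩ Ulla: 09:45-11:00, 12:15-12:30.
Tomás ∩ Hiro ∩ Ulla ∩ Luca: 09:45-11:00.
Those are the intersection windows.

09:45-11:00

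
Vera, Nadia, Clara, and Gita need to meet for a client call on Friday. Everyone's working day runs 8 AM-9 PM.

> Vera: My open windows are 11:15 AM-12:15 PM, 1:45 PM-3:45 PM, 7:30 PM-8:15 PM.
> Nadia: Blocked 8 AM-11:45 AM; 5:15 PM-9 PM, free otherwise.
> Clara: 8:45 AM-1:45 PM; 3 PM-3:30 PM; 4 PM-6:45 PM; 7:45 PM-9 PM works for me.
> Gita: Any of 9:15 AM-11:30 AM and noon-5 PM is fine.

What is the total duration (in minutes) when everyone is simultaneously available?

Vera free: 11:15-12:15, 13:45-15:45, 19:30-20:15.
Nadia free: 11:45-17:15 (invert busy blocks within the working day).
Clara free: 08:45-13:45, 15:00-15:30, 16:00-18:45, 19:45-21:00.
Gita free: 09:15-11:30, 12:00-17:00.
Vera ∩ Nadia: 11:45-12:15, 13:45-15:45.
Vera ∩ Nadia ∩ Clara: 11:45-12:15, 15:00-15:30.
Vera ∩ Nadia ∩ Clara ∩ Gita: 12:00-12:15, 15:00-15:30.
Summing the common windows: 15 + 30 = 45 minutes.

45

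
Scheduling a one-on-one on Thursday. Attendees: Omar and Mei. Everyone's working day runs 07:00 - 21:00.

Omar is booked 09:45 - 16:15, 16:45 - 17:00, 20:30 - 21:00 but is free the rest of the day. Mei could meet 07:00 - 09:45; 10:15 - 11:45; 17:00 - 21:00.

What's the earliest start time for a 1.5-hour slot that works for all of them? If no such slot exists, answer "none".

Omar free: 07:00-09:45, 16:15-16:45, 17:00-20:30 (invert busy blocks within the working day).
Mei free: 07:00-09:45, 10:15-11:45, 17:00-21:00.
Omar ∩ Mei: 07:00-09:45, 17:00-20:30.
The first common window of at least 90 minutes is 07:00-09:45, so the earliest start is 07:00.

07:00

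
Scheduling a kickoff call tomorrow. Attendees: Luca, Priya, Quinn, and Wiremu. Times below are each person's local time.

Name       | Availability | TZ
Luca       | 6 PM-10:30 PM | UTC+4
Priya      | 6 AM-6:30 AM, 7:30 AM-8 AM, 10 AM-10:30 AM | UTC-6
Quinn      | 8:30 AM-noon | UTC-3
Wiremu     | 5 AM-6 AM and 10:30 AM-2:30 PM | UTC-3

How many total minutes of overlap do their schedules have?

Luca in UTC: 14:00-18:30 (subtract 4h to convert from UTC+4).
Priya in UTC: 12:00-12:30, 13:30-14:00, 16:00-16:30 (add 6h to convert from UTC-6).
Quinn in UTC: 11:30-15:00 (add 3h to convert from UTC-3).
Wiremu in UTC: 08:00-09:00, 13:30-17:30 (add 3h to convert from UTC-3).
Luca ∩ Priya: 16:00-16:30.
Luca ∩ Priya ∩ Quinn: ∅.
Luca ∩ Priya ∩ Quinn ∩ Wiremu: ∅.
There is no time when everyone is free.
There is no common window, so the total is 0 minutes.

0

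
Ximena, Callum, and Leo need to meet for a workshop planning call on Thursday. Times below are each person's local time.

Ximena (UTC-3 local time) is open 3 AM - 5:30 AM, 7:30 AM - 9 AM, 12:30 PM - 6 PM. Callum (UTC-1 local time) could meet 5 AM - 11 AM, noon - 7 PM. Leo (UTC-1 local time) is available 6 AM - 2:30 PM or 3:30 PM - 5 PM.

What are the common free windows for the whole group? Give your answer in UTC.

07:00-08:30, 10:30-12:00, 16:30-18:00

Ximena in UTC: 06:00-08:30, 10:30-12:00, 15:30-21:00 (add 3h to convert from UTC-3).
Callum in UTC: 06:00-12:00, 13:00-20:00 (add 1h to convert from UTC-1).
Leo in UTC: 07:00-15:30, 16:30-18:00 (add 1h to convert from UTC-1).
Ximena ∩ Callum: 06:00-08:30, 10:30-12:00, 15:30-20:00.
Ximena ∩ Callum ∩ Leo: 07:00-08:30, 10:30-12:00, 16:30-18:00.
Those are the intersection windows.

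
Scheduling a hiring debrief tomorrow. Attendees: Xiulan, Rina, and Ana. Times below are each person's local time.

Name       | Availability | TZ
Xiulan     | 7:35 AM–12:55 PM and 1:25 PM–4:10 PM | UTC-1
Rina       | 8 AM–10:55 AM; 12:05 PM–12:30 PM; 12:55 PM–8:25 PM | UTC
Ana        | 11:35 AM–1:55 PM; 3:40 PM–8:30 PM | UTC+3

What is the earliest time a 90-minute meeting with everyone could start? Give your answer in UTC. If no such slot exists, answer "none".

08:35

Xiulan in UTC: 08:35-13:55, 14:25-17:10 (add 1h to convert from UTC-1).
Rina in UTC: 08:00-10:55, 12:05-12:30, 12:55-20:25.
Ana in UTC: 08:35-10:55, 12:40-17:30 (subtract 3h to convert from UTC+3).
Xiulan ∩ Rina: 08:35-10:55, 12:05-12:30, 12:55-13:55, 14:25-17:10.
Xiulan ∩ Rina ∩ Ana: 08:35-10:55, 12:55-13:55, 14:25-17:10.
Those are the intersection windows.
The first common window of at least 90 minutes is 08:35-10:55, so the earliest start is 08:35.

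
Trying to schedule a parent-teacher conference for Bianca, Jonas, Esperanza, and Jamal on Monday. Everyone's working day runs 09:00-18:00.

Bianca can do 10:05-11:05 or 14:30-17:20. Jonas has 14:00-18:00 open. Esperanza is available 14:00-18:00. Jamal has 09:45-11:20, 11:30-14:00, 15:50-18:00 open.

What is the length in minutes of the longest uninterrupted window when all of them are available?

Bianca ∩ Jonas: 14:30-17:20.
Bianca ∩ Jonas ∩ Esperanza: 14:30-17:20.
Bianca ∩ Jonas ∩ Esperanza ∩ Jamal: 15:50-17:20.
The longest is 15:50-17:20 at 90 minutes.

90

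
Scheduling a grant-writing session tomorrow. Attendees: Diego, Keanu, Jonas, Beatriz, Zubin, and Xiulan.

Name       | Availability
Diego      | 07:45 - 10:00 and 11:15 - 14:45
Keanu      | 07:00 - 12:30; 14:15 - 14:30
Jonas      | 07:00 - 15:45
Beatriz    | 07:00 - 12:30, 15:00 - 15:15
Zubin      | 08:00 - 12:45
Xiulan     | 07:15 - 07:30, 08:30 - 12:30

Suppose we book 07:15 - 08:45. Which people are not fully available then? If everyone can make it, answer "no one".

Diego: not fully free for 07:15-08:45. Keanu: free for 07:15-08:45. Jonas: free for 07:15-08:45. Beatriz: free for 07:15-08:45. Zubin: not fully free for 07:15-08:45. Xiulan: not fully free for 07:15-08:45.

Diego, Xiulan, Zubin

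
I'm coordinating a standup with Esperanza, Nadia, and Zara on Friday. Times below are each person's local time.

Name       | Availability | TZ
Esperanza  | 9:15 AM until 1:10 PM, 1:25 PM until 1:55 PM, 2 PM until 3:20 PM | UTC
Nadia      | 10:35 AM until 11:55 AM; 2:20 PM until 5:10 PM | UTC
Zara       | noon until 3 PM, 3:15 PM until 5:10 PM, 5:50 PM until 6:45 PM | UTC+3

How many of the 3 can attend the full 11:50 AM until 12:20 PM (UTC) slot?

1

Esperanza in UTC: 09:15-13:10, 13:25-13:55, 14:00-15:20.
Nadia in UTC: 10:35-11:55, 14:20-17:10.
Zara in UTC: 09:00-12:00, 12:15-14:10, 14:50-15:45 (subtract 3h to convert from UTC+3).
Esperanza can make the full 11:50-12:20 slot — that's 1.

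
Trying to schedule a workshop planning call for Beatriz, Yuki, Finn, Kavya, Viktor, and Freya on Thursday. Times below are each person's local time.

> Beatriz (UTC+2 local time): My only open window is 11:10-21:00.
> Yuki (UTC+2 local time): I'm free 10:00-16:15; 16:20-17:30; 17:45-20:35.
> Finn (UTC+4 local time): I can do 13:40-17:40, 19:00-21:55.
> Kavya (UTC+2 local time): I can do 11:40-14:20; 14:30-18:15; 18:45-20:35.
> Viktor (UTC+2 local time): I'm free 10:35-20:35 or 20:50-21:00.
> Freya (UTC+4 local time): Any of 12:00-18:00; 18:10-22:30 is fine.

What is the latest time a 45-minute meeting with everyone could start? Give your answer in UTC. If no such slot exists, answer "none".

Beatriz in UTC: 09:10-19:00 (subtract 2h to convert from UTC+2).
Yuki in UTC: 08:00-14:15, 14:20-15:30, 15:45-18:35 (subtract 2h to convert from UTC+2).
Finn in UTC: 09:40-13:40, 15:00-17:55 (subtract 4h to convert from UTC+4).
Kavya in UTC: 09:40-12:20, 12:30-16:15, 16:45-18:35 (subtract 2h to convert from UTC+2).
Viktor in UTC: 08:35-18:35, 18:50-19:00 (subtract 2h to convert from UTC+2).
Freya in UTC: 08:00-14:00, 14:10-18:30 (subtract 4h to convert from UTC+4).
Beatriz ∩ Yuki: 09:10-14:15, 14:20-15:30, 15:45-18:35.
Beatriz ∩ Yuki ∩ Finn: 09:40-13:40, 15:00-15:30, 15:45-17:55.
Beatriz ∩ Yuki ∩ Finn ∩ Kavya: 09:40-12:20, 12:30-13:40, 15:00-15:30, 15:45-16:15, 16:45-17:55.
Beatriz ∩ Yuki ∩ Finn ∩ Kavya ∩ Viktor: 09:40-12:20, 12:30-13:40, 15:00-15:30, 15:45-16:15, 16:45-17:55.
Beatriz ∩ Yuki ∩ Finn ∩ Kavya ∩ Viktor ∩ Freya: 09:40-12:20, 12:30-13:40, 15:00-15:30, 15:45-16:15, 16:45-17:55.
The last common window of at least 45 minutes is 16:45-17:55; a 45-minute meeting can start as late as 17:10 and still end by 17:55.

17:10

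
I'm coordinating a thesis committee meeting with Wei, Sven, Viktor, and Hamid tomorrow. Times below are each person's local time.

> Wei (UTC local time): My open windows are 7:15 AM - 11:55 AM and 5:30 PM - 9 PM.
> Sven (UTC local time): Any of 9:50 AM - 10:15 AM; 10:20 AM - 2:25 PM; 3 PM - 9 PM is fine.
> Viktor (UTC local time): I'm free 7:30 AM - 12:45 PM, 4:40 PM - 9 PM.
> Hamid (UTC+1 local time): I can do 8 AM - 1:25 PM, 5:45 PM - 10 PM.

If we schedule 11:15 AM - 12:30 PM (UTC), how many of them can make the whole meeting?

Wei in UTC: 07:15-11:55, 17:30-21:00.
Sven in UTC: 09:50-10:15, 10:20-14:25, 15:00-21:00.
Viktor in UTC: 07:30-12:45, 16:40-21:00.
Hamid in UTC: 07:00-12:25, 16:45-21:00 (subtract 1h to convert from UTC+1).
Sven and Viktor can make the full 11:15-12:30 slot — that's 2.

2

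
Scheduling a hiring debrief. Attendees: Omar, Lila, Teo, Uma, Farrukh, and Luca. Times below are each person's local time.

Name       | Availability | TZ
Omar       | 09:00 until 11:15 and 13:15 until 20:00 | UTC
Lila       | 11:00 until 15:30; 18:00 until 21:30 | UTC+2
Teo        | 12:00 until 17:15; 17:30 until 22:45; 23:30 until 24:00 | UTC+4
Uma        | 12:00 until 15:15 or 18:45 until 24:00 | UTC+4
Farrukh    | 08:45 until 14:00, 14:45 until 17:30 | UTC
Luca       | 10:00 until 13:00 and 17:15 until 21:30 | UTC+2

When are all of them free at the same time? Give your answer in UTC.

Omar in UTC: 09:00-11:15, 13:15-20:00.
Lila in UTC: 09:00-13:30, 16:00-19:30 (subtract 2h to convert from UTC+2).
Teo in UTC: 08:00-13:15, 13:30-18:45, 19:30-20:00 (subtract 4h to convert from UTC+4).
Uma in UTC: 08:00-11:15, 14:45-20:00 (subtract 4h to convert from UTC+4).
Farrukh in UTC: 08:45-14:00, 14:45-17:30.
Luca in UTC: 08:00-11:00, 15:15-19:30 (subtract 2h to convert from UTC+2).
Omar ∩ Lila: 09:00-11:15, 13:15-13:30, 16:00-19:30.
Omar ∩ Lila ∩ Teo: 09:00-11:15, 16:00-18:45.
Omar ∩ Lila ∩ Teo ∩ Uma: 09:00-11:15, 16:00-18:45.
Omar ∩ Lila ∩ Teo ∩ Uma ∩ Farrukh: 09:00-11:15, 16:00-17:30.
Omar ∩ Lila ∩ Teo ∩ Uma ∩ Farrukh ∩ Luca: 09:00-11:00, 16:00-17:30.

09:00-11:00, 16:00-17:30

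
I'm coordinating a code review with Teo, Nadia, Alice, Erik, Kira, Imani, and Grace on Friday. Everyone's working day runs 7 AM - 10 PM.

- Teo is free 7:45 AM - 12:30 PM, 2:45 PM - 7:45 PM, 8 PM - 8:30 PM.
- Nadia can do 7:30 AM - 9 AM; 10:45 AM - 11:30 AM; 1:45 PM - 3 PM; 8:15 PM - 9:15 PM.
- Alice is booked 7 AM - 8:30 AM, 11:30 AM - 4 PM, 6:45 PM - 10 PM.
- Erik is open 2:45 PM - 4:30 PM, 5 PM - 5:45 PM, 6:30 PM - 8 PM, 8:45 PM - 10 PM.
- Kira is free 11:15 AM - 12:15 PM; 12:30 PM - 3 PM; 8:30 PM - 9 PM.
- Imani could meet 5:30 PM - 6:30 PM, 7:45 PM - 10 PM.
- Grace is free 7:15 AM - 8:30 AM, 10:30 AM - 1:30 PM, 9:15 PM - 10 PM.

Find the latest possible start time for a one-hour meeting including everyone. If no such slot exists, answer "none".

Teo free: 07:45-12:30, 14:45-19:45, 20:00-20:30.
Nadia free: 07:30-09:00, 10:45-11:30, 13:45-15:00, 20:15-21:15.
Alice free: 08:30-11:30, 16:00-18:45 (invert busy blocks within the working day).
Erik free: 14:45-16:30, 17:00-17:45, 18:30-20:00, 20:45-22:00.
Kira free: 11:15-12:15, 12:30-15:00, 20:30-21:00.
Imani free: 17:30-18:30, 19:45-22:00.
Grace free: 07:15-08:30, 10:30-13:30, 21:15-22:00.
Teo ∩ Nadia: 07:45-09:00, 10:45-11:30, 14:45-15:00, 20:15-20:30.
Teo ∩ Nadia ∩ Alice: 08:30-09:00, 10:45-11:30.
Teo ∩ Nadia ∩ Alice ∩ Erik: ∅.
Teo ∩ Nadia ∩ Alice ∩ Erik ∩ Kira: ∅.
Teo ∩ Nadia ∩ Alice ∩ Erik ∩ Kira ∩ Imani: ∅.
Teo ∩ Nadia ∩ Alice ∩ Erik ∩ Kira ∩ Imani ∩ Grace: ∅.
There is no time when everyone is free.
No common window is at least 60 minutes long.

none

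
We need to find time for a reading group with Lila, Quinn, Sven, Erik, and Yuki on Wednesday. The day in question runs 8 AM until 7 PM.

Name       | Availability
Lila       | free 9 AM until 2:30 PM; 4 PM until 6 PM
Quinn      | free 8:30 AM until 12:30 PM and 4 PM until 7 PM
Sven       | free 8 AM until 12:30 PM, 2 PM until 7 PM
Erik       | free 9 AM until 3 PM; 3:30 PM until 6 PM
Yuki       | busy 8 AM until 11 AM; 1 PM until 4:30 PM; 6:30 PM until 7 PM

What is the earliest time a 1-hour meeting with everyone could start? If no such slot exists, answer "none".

Lila free: 09:00-14:30, 16:00-18:00.
Quinn free: 08:30-12:30, 16:00-19:00.
Sven free: 08:00-12:30, 14:00-19:00.
Erik free: 09:00-15:00, 15:30-18:00.
Yuki free: 11:00-13:00, 16:30-18:30 (invert busy blocks within the working day).
Lila ∩ Quinn: 09:00-12:30, 16:00-18:00.
Lila ∩ Quinn ∩ Sven: 09:00-12:30, 16:00-18:00.
Lila ∩ Quinn ∩ Sven ∩ Erik: 09:00-12:30, 16:00-18:00.
Lila ∩ Quinn ∩ Sven ∩ Erik ∩ Yuki: 11:00-12:30, 16:30-18:00.
The first common window of at least 60 minutes is 11:00-12:30, so the earliest start is 11:00.

11:00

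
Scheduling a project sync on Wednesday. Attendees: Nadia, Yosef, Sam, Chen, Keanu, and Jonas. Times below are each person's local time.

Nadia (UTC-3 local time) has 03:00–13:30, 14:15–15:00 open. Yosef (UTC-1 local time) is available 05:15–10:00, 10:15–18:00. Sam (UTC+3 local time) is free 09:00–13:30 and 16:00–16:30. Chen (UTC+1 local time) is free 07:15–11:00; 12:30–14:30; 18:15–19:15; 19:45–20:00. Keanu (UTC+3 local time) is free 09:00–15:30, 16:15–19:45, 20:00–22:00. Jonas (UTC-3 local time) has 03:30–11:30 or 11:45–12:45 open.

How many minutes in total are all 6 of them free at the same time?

225

Nadia in UTC: 06:00-16:30, 17:15-18:00 (add 3h to convert from UTC-3).
Yosef in UTC: 06:15-11:00, 11:15-19:00 (add 1h to convert from UTC-1).
Sam in UTC: 06:00-10:30, 13:00-13:30 (subtract 3h to convert from UTC+3).
Chen in UTC: 06:15-10:00, 11:30-13:30, 17:15-18:15, 18:45-19:00 (subtract 1h to convert from UTC+1).
Keanu in UTC: 06:00-12:30, 13:15-16:45, 17:00-19:00 (subtract 3h to convert from UTC+3).
Jonas in UTC: 06:30-14:30, 14:45-15:45 (add 3h to convert from UTC-3).
Nadia ∩ Yosef: 06:15-11:00, 11:15-16:30, 17:15-18:00.
Nadia ∩ Yosef ∩ Sam: 06:15-10:30, 13:00-13:30.
Nadia ∩ Yosef ∩ Sam ∩ Chen: 06:15-10:00, 13:00-13:30.
Nadia ∩ Yosef ∩ Sam ∩ Chen ∩ Keanu: 06:15-10:00, 13:15-13:30.
Nadia ∩ Yosef ∩ Sam ∩ Chen ∩ Keanu ∩ Jonas: 06:30-10:00, 13:15-13:30.
Those are the intersection windows.
Summing the common windows: 210 + 15 = 225 minutes.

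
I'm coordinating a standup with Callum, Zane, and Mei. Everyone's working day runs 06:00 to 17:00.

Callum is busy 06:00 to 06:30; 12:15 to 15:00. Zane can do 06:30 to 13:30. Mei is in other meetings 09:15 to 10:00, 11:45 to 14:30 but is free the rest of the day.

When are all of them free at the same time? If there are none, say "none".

06:30-09:15, 10:00-11:45

Callum free: 06:30-12:15, 15:00-17:00 (invert busy blocks within the working day).
Zane free: 06:30-13:30.
Mei free: 06:00-09:15, 10:00-11:45, 14:30-17:00 (invert busy blocks within the working day).
Callum ∩ Zane: 06:30-12:15.
Callum ∩ Zane ∩ Mei: 06:30-09:15, 10:00-11:45.
Those are the intersection windows.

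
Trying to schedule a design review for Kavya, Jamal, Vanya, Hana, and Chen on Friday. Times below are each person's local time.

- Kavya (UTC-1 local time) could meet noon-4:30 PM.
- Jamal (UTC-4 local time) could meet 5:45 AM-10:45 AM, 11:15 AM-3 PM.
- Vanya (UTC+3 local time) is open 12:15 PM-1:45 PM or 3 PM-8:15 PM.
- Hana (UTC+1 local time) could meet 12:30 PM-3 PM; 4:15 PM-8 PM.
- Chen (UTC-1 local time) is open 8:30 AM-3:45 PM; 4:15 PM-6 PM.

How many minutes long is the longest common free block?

Kavya in UTC: 13:00-17:30 (add 1h to convert from UTC-1).
Jamal in UTC: 09:45-14:45, 15:15-19:00 (add 4h to convert from UTC-4).
Vanya in UTC: 09:15-10:45, 12:00-17:15 (subtract 3h to convert from UTC+3).
Hana in UTC: 11:30-14:00, 15:15-19:00 (subtract 1h to convert from UTC+1).
Chen in UTC: 09:30-16:45, 17:15-19:00 (add 1h to convert from UTC-1).
Kavya ∩ Jamal: 13:00-14:45, 15:15-17:30.
Kavya ∩ Jamal ∩ Vanya: 13:00-14:45, 15:15-17:15.
Kavya ∩ Jamal ∩ Vanya ∩ Hana: 13:00-14:00, 15:15-17:15.
Kavya ∩ Jamal ∩ Vanya ∩ Hana ∩ Chen: 13:00-14:00, 15:15-16:45.
Those are the intersection windows.
The longest is 15:15-16:45 at 90 minutes.

90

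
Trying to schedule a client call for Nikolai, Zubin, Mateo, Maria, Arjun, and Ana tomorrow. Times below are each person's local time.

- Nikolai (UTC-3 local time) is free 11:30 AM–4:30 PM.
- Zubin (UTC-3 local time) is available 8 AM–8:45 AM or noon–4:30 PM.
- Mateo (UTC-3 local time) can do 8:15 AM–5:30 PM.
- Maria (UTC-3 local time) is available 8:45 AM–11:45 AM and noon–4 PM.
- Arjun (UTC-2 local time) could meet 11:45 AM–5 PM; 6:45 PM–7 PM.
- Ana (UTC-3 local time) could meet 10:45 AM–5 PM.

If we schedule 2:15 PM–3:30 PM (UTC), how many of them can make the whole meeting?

Nikolai in UTC: 14:30-19:30 (add 3h to convert from UTC-3).
Zubin in UTC: 11:00-11:45, 15:00-19:30 (add 3h to convert from UTC-3).
Mateo in UTC: 11:15-20:30 (add 3h to convert from UTC-3).
Maria in UTC: 11:45-14:45, 15:00-19:00 (add 3h to convert from UTC-3).
Arjun in UTC: 13:45-19:00, 20:45-21:00 (add 2h to convert from UTC-2).
Ana in UTC: 13:45-20:00 (add 3h to convert from UTC-3).
Mateo, Arjun, and Ana can make the full 14:15-15:30 slot — that's 3.

3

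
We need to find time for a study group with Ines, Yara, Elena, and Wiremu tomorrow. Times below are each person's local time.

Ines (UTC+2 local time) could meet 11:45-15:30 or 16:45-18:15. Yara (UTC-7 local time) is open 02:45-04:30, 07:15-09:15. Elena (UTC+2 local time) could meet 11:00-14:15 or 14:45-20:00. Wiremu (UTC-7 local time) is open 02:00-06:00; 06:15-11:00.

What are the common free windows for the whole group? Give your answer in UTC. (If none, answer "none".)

Ines in UTC: 09:45-13:30, 14:45-16:15 (subtract 2h to convert from UTC+2).
Yara in UTC: 09:45-11:30, 14:15-16:15 (add 7h to convert from UTC-7).
Elena in UTC: 09:00-12:15, 12:45-18:00 (subtract 2h to convert from UTC+2).
Wiremu in UTC: 09:00-13:00, 13:15-18:00 (add 7h to convert from UTC-7).
Ines ∩ Yara: 09:45-11:30, 14:45-16:15.
Ines ∩ Yara ∩ Elena: 09:45-11:30, 14:45-16:15.
Ines ∩ Yara ∩ Elena ∩ Wiremu: 09:45-11:30, 14:45-16:15.

09:45-11:30, 14:45-16:15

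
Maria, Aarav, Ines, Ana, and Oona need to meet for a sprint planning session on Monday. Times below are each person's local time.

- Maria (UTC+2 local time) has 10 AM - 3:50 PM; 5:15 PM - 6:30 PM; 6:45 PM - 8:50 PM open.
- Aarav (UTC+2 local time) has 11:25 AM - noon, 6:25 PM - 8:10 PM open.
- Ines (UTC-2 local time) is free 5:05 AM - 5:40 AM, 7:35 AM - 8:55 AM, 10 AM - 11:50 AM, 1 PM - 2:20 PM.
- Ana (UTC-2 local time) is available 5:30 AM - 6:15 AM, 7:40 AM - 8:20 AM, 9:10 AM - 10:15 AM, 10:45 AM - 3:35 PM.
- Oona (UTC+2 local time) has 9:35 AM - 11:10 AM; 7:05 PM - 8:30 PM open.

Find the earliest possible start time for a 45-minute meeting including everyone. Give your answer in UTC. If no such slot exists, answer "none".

none

Maria in UTC: 08:00-13:50, 15:15-16:30, 16:45-18:50 (subtract 2h to convert from UTC+2).
Aarav in UTC: 09:25-10:00, 16:25-18:10 (subtract 2h to convert from UTC+2).
Ines in UTC: 07:05-07:40, 09:35-10:55, 12:00-13:50, 15:00-16:20 (add 2h to convert from UTC-2).
Ana in UTC: 07:30-08:15, 09:40-10:20, 11:10-12:15, 12:45-17:35 (add 2h to convert from UTC-2).
Oona in UTC: 07:35-09:10, 17:05-18:30 (subtract 2h to convert from UTC+2).
Maria ∩ Aarav: 09:25-10:00, 16:25-16:30, 16:45-18:10.
Maria ∩ Aarav ∩ Ines: 09:35-10:00.
Maria ∩ Aarav ∩ Ines ∩ Ana: 09:40-10:00.
Maria ∩ Aarav ∩ Ines ∩ Ana ∩ Oona: ∅.
There is no time when everyone is free.
No common window is at least 45 minutes long.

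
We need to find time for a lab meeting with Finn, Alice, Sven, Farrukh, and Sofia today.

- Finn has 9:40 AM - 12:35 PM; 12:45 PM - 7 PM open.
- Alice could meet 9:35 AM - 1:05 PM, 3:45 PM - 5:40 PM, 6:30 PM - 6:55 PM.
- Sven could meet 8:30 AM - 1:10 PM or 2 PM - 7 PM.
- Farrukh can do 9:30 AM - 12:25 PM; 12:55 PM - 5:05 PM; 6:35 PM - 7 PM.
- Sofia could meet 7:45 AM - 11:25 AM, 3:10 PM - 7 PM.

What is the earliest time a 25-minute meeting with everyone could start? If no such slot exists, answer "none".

Finn ∩ Alice: 09:40-12:35, 12:45-13:05, 15:45-17:40, 18:30-18:55.
Finn ∩ Alice ∩ Sven: 09:40-12:35, 12:45-13:05, 15:45-17:40, 18:30-18:55.
Finn ∩ Alice ∩ Sven ∩ Farrukh: 09:40-12:25, 12:55-13:05, 15:45-17:05, 18:35-18:55.
Finn ∩ Alice ∩ Sven ∩ Farrukh ∩ Sofia: 09:40-11:25, 15:45-17:05, 18:35-18:55.
The first common window of at least 25 minutes is 09:40-11:25, so the earliest start is 09:40.

09:40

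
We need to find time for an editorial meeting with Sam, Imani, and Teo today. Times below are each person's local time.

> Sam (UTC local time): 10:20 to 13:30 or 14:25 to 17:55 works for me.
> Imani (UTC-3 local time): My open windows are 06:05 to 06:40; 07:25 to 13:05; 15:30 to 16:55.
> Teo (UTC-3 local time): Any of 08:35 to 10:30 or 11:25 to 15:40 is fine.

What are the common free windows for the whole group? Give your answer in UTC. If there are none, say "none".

11:35-13:30, 14:25-16:05

Sam in UTC: 10:20-13:30, 14:25-17:55.
Imani in UTC: 09:05-09:40, 10:25-16:05, 18:30-19:55 (add 3h to convert from UTC-3).
Teo in UTC: 11:35-13:30, 14:25-18:40 (add 3h to convert from UTC-3).
Sam ∩ Imani: 10:25-13:30, 14:25-16:05.
Sam ∩ Imani ∩ Teo: 11:35-13:30, 14:25-16:05.
So the common availability across everyone is 11:35-13:30, 14:25-16:05.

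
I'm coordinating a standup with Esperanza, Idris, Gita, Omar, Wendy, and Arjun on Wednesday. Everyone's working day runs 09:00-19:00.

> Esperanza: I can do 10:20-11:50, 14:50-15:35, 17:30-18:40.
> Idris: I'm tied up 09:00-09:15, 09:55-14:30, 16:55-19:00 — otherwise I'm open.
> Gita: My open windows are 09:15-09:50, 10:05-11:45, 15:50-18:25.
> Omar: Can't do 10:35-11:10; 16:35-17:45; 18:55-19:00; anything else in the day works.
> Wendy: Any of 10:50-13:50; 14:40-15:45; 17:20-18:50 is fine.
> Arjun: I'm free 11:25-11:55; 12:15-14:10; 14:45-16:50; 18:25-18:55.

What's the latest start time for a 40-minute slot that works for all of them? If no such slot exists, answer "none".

Esperanza free: 10:20-11:50, 14:50-15:35, 17:30-18:40.
Idris free: 09:15-09:55, 14:30-16:55 (invert busy blocks within the working day).
Gita free: 09:15-09:50, 10:05-11:45, 15:50-18:25.
Omar free: 09:00-10:35, 11:10-16:35, 17:45-18:55 (invert busy blocks within the working day).
Wendy free: 10:50-13:50, 14:40-15:45, 17:20-18:50.
Arjun free: 11:25-11:55, 12:15-14:10, 14:45-16:50, 18:25-18:55.
Esperanza ∩ Idris: 14:50-15:35.
Esperanza ∩ Idris ∩ Gita: ∅.
Esperanza ∩ Idris ∩ Gita ∩ Omar: ∅.
Esperanza ∩ Idris ∩ Gita ∩ Omar ∩ Wendy: ∅.
Esperanza ∩ Idris ∩ Gita ∩ Omar ∩ Wendy ∩ Arjun: ∅.
There is no time when everyone is free.
No common window is at least 40 minutes long.

none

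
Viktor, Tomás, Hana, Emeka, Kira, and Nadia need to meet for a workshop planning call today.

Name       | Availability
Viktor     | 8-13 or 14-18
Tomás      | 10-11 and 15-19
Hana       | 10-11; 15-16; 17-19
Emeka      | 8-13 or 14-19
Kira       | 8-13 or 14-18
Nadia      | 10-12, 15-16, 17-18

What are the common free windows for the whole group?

10:00-11:00, 15:00-16:00, 17:00-18:00

Viktor ∩ Tomás: 10:00-11:00, 15:00-18:00.
Viktor ∩ Tomás ∩ Hana: 10:00-11:00, 15:00-16:00, 17:00-18:00.
Viktor ∩ Tomás ∩ Hana ∩ Emeka: 10:00-11:00, 15:00-16:00, 17:00-18:00.
Viktor ∩ Tomás ∩ Hana ∩ Emeka ∩ Kira: 10:00-11:00, 15:00-16:00, 17:00-18:00.
Viktor ∩ Tomás ∩ Hana ∩ Emeka ∩ Kira ∩ Nadia: 10:00-11:00, 15:00-16:00, 17:00-18:00.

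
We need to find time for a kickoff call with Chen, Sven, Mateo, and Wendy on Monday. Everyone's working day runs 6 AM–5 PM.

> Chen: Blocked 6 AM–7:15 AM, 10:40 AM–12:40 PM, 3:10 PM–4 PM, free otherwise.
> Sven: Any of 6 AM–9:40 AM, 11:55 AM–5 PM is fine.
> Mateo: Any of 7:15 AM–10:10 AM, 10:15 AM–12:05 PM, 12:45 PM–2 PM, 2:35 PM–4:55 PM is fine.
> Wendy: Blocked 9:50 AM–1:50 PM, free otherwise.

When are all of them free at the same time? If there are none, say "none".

07:15-09:40, 13:50-14:00, 14:35-15:10, 16:00-16:55

Chen free: 07:15-10:40, 12:40-15:10, 16:00-17:00 (invert busy blocks within the working day).
Sven free: 06:00-09:40, 11:55-17:00.
Mateo free: 07:15-10:10, 10:15-12:05, 12:45-14:00, 14:35-16:55.
Wendy free: 06:00-09:50, 13:50-17:00 (invert busy blocks within the working day).
Chen ∩ Sven: 07:15-09:40, 12:40-15:10, 16:00-17:00.
Chen ∩ Sven ∩ Mateo: 07:15-09:40, 12:45-14:00, 14:35-15:10, 16:00-16:55.
Chen ∩ Sven ∩ Mateo ∩ Wendy: 07:15-09:40, 13:50-14:00, 14:35-15:10, 16:00-16:55.
Those are the intersection windows.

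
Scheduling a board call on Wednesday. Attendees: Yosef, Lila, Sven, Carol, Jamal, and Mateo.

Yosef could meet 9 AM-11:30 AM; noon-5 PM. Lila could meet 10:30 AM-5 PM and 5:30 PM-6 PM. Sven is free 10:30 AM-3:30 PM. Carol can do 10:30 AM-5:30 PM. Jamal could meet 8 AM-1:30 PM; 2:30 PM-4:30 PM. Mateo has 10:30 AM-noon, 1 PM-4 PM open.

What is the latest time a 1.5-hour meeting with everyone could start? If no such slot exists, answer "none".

none

Yosef ∩ Lila: 10:30-11:30, 12:00-17:00.
Yosef ∩ Lila ∩ Sven: 10:30-11:30, 12:00-15:30.
Yosef ∩ Lila ∩ Sven ∩ Carol: 10:30-11:30, 12:00-15:30.
Yosef ∩ Lila ∩ Sven ∩ Carol ∩ Jamal: 10:30-11:30, 12:00-13:30, 14:30-15:30.
Yosef ∩ Lila ∩ Sven ∩ Carol ∩ Jamal ∩ Mateo: 10:30-11:30, 13:00-13:30, 14:30-15:30.
No common window is at least 90 minutes long.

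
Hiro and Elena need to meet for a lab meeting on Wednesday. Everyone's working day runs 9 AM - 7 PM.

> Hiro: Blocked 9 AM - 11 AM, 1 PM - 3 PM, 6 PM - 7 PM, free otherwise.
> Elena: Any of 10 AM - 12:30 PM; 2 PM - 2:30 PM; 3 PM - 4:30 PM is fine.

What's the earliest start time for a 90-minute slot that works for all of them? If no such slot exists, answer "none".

11:00

Hiro free: 11:00-13:00, 15:00-18:00 (invert busy blocks within the working day).
Elena free: 10:00-12:30, 14:00-14:30, 15:00-16:30.
Hiro ∩ Elena: 11:00-12:30, 15:00-16:30.
So the common availability across everyone is 11:00-12:30, 15:00-16:30.
The first common window of at least 90 minutes is 11:00-12:30, so the earliest start is 11:00.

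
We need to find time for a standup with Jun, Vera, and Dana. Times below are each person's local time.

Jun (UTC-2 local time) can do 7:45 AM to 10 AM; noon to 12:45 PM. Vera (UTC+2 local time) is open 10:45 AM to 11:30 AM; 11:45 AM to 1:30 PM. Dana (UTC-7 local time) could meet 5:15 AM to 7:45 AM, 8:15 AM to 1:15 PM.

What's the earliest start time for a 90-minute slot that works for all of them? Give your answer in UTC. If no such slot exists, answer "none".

none

Jun in UTC: 09:45-12:00, 14:00-14:45 (add 2h to convert from UTC-2).
Vera in UTC: 08:45-09:30, 09:45-11:30 (subtract 2h to convert from UTC+2).
Dana in UTC: 12:15-14:45, 15:15-20:15 (add 7h to convert from UTC-7).
Jun ∩ Vera: 09:45-11:30.
Jun ∩ Vera ∩ Dana: ∅.
There is no time when everyone is free.
No common window is at least 90 minutes long.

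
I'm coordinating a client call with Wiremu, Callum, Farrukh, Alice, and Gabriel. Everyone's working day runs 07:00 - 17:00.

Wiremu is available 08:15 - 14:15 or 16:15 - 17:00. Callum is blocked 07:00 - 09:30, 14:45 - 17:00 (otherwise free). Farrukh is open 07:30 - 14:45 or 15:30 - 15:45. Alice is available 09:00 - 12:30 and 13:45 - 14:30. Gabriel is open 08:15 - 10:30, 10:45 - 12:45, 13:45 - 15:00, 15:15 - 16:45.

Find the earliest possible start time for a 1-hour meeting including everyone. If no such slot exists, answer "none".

09:30

Wiremu free: 08:15-14:15, 16:15-17:00.
Callum free: 09:30-14:45 (invert busy blocks within the working day).
Farrukh free: 07:30-14:45, 15:30-15:45.
Alice free: 09:00-12:30, 13:45-14:30.
Gabriel free: 08:15-10:30, 10:45-12:45, 13:45-15:00, 15:15-16:45.
Wiremu ∩ Callum: 09:30-14:15.
Wiremu ∩ Callum ∩ Farrukh: 09:30-14:15.
Wiremu ∩ Callum ∩ Farrukh ∩ Alice: 09:30-12:30, 13:45-14:15.
Wiremu ∩ Callum ∩ Farrukh ∩ Alice ∩ Gabriel: 09:30-10:30, 10:45-12:30, 13:45-14:15.
The first common window of at least 60 minutes is 09:30-10:30, so the earliest start is 09:30.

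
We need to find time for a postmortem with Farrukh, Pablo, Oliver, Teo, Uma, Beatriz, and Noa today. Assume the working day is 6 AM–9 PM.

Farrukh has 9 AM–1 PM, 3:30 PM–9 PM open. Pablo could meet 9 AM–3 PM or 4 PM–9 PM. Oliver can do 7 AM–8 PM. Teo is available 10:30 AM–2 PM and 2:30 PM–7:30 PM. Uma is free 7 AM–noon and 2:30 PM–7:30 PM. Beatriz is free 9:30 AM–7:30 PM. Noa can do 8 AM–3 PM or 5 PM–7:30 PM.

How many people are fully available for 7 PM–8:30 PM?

2

Farrukh and Pablo can make the full 19:00-20:30 slot — that's 2.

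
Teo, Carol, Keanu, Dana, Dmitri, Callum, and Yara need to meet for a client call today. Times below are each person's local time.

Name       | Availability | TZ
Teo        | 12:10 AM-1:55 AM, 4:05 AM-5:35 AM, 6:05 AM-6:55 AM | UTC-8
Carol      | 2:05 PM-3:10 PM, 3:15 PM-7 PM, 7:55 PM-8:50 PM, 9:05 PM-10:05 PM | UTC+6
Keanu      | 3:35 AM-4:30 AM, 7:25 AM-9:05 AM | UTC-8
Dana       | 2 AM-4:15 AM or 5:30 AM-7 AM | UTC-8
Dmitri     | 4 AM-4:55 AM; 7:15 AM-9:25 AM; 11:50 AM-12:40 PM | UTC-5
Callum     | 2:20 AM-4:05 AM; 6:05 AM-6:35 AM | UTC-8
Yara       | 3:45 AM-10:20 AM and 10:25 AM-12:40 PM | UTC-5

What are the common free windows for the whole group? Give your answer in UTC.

Teo in UTC: 08:10-09:55, 12:05-13:35, 14:05-14:55 (add 8h to convert from UTC-8).
Carol in UTC: 08:05-09:10, 09:15-13:00, 13:55-14:50, 15:05-16:05 (subtract 6h to convert from UTC+6).
Keanu in UTC: 11:35-12:30, 15:25-17:05 (add 8h to convert from UTC-8).
Dana in UTC: 10:00-12:15, 13:30-15:00 (add 8h to convert from UTC-8).
Dmitri in UTC: 09:00-09:55, 12:15-14:25, 16:50-17:40 (add 5h to convert from UTC-5).
Callum in UTC: 10:20-12:05, 14:05-14:35 (add 8h to convert from UTC-8).
Yara in UTC: 08:45-15:20, 15:25-17:40 (add 5h to convert from UTC-5).
Teo ∩ Carol: 08:10-09:10, 09:15-09:55, 12:05-13:00, 14:05-14:50.
Teo ∩ Carol ∩ Keanu: 12:05-12:30.
Teo ∩ Carol ∩ Keanu ∩ Dana: 12:05-12:15.
Teo ∩ Carol ∩ Keanu ∩ Dana ∩ Dmitri: ∅.
Teo ∩ Carol ∩ Keanu ∩ Dana ∩ Dmitri ∩ Callum: ∅.
Teo ∩ Carol ∩ Keanu ∩ Dana ∩ Dmitri ∩ Callum ∩ Yara: ∅.
There is no time when everyone is free.

none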